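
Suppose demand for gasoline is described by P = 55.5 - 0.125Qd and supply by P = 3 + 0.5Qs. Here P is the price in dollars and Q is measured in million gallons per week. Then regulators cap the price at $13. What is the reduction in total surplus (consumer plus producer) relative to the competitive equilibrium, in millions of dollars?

Rearranging demand gives Qd = 444 - 8P; rearranging supply gives Qs = 2P - 6. Equilibrium: 444 - 8P = 2P - 6, so 450 = 10P and P* = 45, Q* = 84.
Because the ceiling (13) lies below the market-clearing price, it is binding.
At P = 13: Qd = 444 - 8·13 = 340 and Qs = 2·13 - 6 = 20.
Quantity traded falls to 20. At Q = 20 the demand price is (444 - 20)/8 = 53 and the supply price is (6 + 20)/2 = 13.
Deadweight loss = ½ · (53 - 13) · (84 - 20) = ½ · 40 · 64 = 1280.

1280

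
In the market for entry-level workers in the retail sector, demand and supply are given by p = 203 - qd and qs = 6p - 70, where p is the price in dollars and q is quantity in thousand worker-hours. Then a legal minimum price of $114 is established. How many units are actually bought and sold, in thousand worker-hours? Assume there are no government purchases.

89

Rearranging demand gives qd = 203 - p. In a free market, 203 - p = 6p - 70 gives the equilibrium p* = 39, q* = 164.
Because the floor (114) lies above the market-clearing price, it is binding.
At p = 114: qd = 203 - 114 = 89 and qs = 6·114 - 70 = 614.
The quantity actually transacted is the short side, demand: 89.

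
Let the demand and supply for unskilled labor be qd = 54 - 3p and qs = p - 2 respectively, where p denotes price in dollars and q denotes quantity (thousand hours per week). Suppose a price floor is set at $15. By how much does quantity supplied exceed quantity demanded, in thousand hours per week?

Without the control the market clears where 54 - 3p = p - 2, i.e. p* = 14 and q* = 12.
The floor of 15 is above the equilibrium price 14, so it binds.
At p = 15: qd = 54 - 3·15 = 9 and qs = 15 - 2 = 13.
Surplus = qs - qd = 13 - 9 = 4.

4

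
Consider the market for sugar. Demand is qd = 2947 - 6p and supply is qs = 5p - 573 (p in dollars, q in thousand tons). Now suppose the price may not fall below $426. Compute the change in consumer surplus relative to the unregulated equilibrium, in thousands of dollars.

-75154

Without the control the market clears where 2947 - 6p = 5p - 573, i.e. p* = 320 and q* = 1027.
The floor of 426 is above the equilibrium price 320, so it binds.
At p = 426: qd = 2947 - 6·426 = 391 and qs = 5·426 - 573 = 1557.
Consumer surplus without the control is ½ · (2947/6 - 320) · 1027 = 1054729/12.
With the floor, consumers buy 391 units at 426, so CS = ½ · (2947/6 - 426) · 391 = 152881/12.
Change in consumer surplus = 152881/12 - 1054729/12 = -75154.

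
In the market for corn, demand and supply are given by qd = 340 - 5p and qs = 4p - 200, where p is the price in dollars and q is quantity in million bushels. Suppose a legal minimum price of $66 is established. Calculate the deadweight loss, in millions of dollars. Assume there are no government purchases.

202.5

Setting quantity demanded equal to quantity supplied, 340 - 5p = 4p - 200, gives p* = 60 and q* = 40.
Because the floor (66) lies above the market-clearing price, it is binding.
At p = 66: qd = 340 - 5·66 = 10 and qs = 4·66 - 200 = 64.
Quantity traded falls to 10. At q = 10 the demand price is (340 - 10)/5 = 66 and the supply price is (200 + 10)/4 = 52.5.
Deadweight loss = ½ · (66 - 52.5) · (40 - 10) = ½ · 13.5 · 30 = 202.5.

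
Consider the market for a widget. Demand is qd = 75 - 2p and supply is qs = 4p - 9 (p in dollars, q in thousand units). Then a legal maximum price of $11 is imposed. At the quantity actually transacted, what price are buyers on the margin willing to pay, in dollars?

20

Equilibrium: 75 - 2p = 4p - 9, so 84 = 6p and p* = 14, q* = 47.
The ceiling of 11 is below the equilibrium price 14, so it binds.
At p = 11: qd = 75 - 2·11 = 53 and qs = 4·11 - 9 = 35.
Only 35 units reach the market. On the demand curve, the marginal buyer's willingness to pay at q = 35 is (75 - 35)/2 = 20.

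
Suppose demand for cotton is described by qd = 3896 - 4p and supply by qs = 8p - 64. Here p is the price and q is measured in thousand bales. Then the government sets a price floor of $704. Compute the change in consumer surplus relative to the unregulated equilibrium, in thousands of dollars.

Equilibrium: 3896 - 4p = 8p - 64, so 3960 = 12p and p* = 330, q* = 2576.
Since 704 > 330, the floor is binding.
At p = 704: qd = 3896 - 4·704 = 1080 and qs = 8·704 - 64 = 5568.
Consumer surplus without the control is ½ · (974 - 330) · 2576 = 829472.
With the floor, consumers buy 1080 units at 704, so CS = ½ · (974 - 704) · 1080 = 145800.
Change in consumer surplus = 145800 - 829472 = -683672.

-683672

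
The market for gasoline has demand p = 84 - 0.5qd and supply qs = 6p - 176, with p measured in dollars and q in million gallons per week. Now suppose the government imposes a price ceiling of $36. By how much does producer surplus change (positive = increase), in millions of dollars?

-427

Rearranging demand gives qd = 168 - 2p. Without the control the market clears where 168 - 2p = 6p - 176, i.e. p* = 43 and q* = 82.
Since 36 < 43, the ceiling is binding.
At p = 36: qd = 168 - 2·36 = 96 and qs = 6·36 - 176 = 40.
Producer surplus without the control is ½ · (43 - 88/3) · 82 = 1681/3.
With the ceiling, producers sell 40 units at 36, so PS = ½ · (36 - 88/3) · 40 = 400/3.
Change in producer surplus = 400/3 - 1681/3 = -427.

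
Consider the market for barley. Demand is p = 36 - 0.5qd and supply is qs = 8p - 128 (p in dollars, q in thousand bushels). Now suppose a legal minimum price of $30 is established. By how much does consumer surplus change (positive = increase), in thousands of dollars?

-220

Rearranging demand gives qd = 72 - 2p. In a free market, 72 - 2p = 8p - 128 gives the equilibrium p* = 20, q* = 32.
The floor of 30 is above the equilibrium price 20, so it binds.
At p = 30: qd = 72 - 2·30 = 12 and qs = 8·30 - 128 = 112.
Consumer surplus without the control is ½ · (36 - 20) · 32 = 256.
With the floor, consumers buy 12 units at 30, so CS = ½ · (36 - 30) · 12 = 36.
Change in consumer surplus = 36 - 256 = -220.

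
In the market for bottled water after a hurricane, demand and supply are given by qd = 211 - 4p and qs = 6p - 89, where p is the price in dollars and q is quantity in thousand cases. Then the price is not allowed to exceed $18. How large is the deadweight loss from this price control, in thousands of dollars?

Setting quantity demanded equal to quantity supplied, 211 - 4p = 6p - 89, gives p* = 30 and q* = 91.
The ceiling of 18 is below the equilibrium price 30, so it binds.
At p = 18: qd = 211 - 4·18 = 139 and qs = 6·18 - 89 = 19.
Quantity traded falls to 19. At q = 19 the demand price is (211 - 19)/4 = 48 and the supply price is (89 + 19)/6 = 18.
Deadweight loss = ½ · (48 - 18) · (91 - 19) = ½ · 30 · 72 = 1080.

1080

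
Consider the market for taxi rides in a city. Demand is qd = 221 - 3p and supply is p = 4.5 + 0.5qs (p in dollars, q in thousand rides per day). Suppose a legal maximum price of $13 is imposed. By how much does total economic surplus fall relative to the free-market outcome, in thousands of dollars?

Rearranging supply gives qs = 2p - 9. In a free market, 221 - 3p = 2p - 9 gives the equilibrium p* = 46, q* = 83.
Because the ceiling (13) lies below the market-clearing price, it is binding.
At p = 13: qd = 221 - 3·13 = 182 and qs = 2·13 - 9 = 17.
Quantity traded falls to 17. At q = 17 the demand price is (221 - 17)/3 = 68 and the supply price is (9 + 17)/2 = 13.
Deadweight loss = ½ · (68 - 13) · (83 - 17) = ½ · 55 · 66 = 1815.

1815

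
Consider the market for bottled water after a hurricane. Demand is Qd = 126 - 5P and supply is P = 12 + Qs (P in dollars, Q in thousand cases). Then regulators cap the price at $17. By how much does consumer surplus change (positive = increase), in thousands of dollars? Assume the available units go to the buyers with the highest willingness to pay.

Rearranging supply gives Qs = P - 12. Equilibrium: 126 - 5P = P - 12, so 138 = 6P and P* = 23, Q* = 11.
The ceiling of 17 is below the equilibrium price 23, so it binds.
At P = 17: Qd = 126 - 5·17 = 41 and Qs = 17 - 12 = 5.
Consumer surplus without the control is ½ · (25.2 - 23) · 11 = 12.1.
With the ceiling, 5 units are sold at 17 (assume they go to the highest-value buyers). The demand price at Q = 5 is 24.2, so CS = ½ · [(25.2 - 17) + (24.2 - 17)] · 5 = 38.5.
Change in consumer surplus = 38.5 - 12.1 = 26.4.

26.4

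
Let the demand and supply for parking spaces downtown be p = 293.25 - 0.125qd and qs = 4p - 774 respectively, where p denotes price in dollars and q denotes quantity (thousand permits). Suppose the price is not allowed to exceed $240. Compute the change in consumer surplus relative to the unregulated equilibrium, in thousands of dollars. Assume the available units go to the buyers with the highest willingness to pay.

Rearranging demand gives qd = 2346 - 8p. Setting quantity demanded equal to quantity supplied, 2346 - 8p = 4p - 774, gives p* = 260 and q* = 266.
The ceiling of 240 is below the equilibrium price 260, so it binds.
At p = 240: qd = 2346 - 8·240 = 426 and qs = 4·240 - 774 = 186.
Consumer surplus without the control is ½ · (293.25 - 260) · 266 = 4422.25.
With the ceiling, 186 units are sold at 240 (assume they go to the highest-value buyers). The demand price at q = 186 is 270, so CS = ½ · [(293.25 - 240) + (270 - 240)] · 186 = 7742.25.
Change in consumer surplus = 7742.25 - 4422.25 = 3320.

3320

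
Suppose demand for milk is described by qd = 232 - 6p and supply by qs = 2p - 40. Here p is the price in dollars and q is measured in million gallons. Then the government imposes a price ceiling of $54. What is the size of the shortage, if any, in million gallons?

0

Without the control the market clears where 232 - 6p = 2p - 40, i.e. p* = 34 and q* = 28.
The ceiling of 54 is above the equilibrium price 34, so it is not binding; the market clears at p* = 34, q* = 28.
Since the control does not bind, there is no shortage.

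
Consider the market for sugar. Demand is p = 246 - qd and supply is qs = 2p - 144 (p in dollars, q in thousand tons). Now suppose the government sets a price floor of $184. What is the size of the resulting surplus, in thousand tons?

Rearranging demand gives qd = 246 - p. Equilibrium: 246 - p = 2p - 144, so 390 = 3p and p* = 130, q* = 116.
Since 184 > 130, the floor is binding.
At p = 184: qd = 246 - 184 = 62 and qs = 2·184 - 144 = 224.
Surplus = qs - qd = 224 - 62 = 162.

162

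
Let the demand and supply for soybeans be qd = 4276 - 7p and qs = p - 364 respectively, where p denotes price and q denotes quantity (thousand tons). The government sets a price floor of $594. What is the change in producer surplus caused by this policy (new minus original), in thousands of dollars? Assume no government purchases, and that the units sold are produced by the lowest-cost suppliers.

-3150

Without the control the market clears where 4276 - 7p = p - 364, i.e. p* = 580 and q* = 216.
Because the floor (594) lies above the market-clearing price, it is binding.
At p = 594: qd = 4276 - 7·594 = 118 and qs = 594 - 364 = 230.
Producer surplus without the control is ½ · (580 - 364) · 216 = 23328.
With the floor, 118 units are sold at 594. The supply price at q = 118 is 482, so PS = ½ · [(594 - 364) + (594 - 482)] · 118 = 20178.
Change in producer surplus = 20178 - 23328 = -3150.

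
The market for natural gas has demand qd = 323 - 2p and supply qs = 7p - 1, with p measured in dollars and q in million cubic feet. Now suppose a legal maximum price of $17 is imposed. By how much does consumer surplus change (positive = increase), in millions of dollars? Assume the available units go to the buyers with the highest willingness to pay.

-2180.25

Without the control the market clears where 323 - 2p = 7p - 1, i.e. p* = 36 and q* = 251.
The ceiling of 17 is below the equilibrium price 36, so it binds.
At p = 17: qd = 323 - 2·17 = 289 and qs = 7·17 - 1 = 118.
Consumer surplus without the control is ½ · (161.5 - 36) · 251 = 15750.25.
With the ceiling, 118 units are sold at 17 (assume they go to the highest-value buyers). The demand price at q = 118 is 102.5, so CS = ½ · [(161.5 - 17) + (102.5 - 17)] · 118 = 13570.
Change in consumer surplus = 13570 - 15750.25 = -2180.25.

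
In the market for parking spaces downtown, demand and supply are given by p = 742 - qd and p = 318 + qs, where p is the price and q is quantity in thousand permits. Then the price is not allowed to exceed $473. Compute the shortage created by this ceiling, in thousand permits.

Rearranging demand gives qd = 742 - p; rearranging supply gives qs = p - 318. Without the control the market clears where 742 - p = p - 318, i.e. p* = 530 and q* = 212.
The ceiling of 473 is below the equilibrium price 530, so it binds.
At p = 473: qd = 742 - 473 = 269 and qs = 473 - 318 = 155.
Shortage = qd - qs = 269 - 155 = 114.

114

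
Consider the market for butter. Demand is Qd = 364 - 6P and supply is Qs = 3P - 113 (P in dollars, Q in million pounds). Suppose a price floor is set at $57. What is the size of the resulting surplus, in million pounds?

36

Equilibrium: 364 - 6P = 3P - 113, so 477 = 9P and P* = 53, Q* = 46.
Since 57 > 53, the floor is binding.
At P = 57: Qd = 364 - 6·57 = 22 and Qs = 3·57 - 113 = 58.
Surplus = Qs - Qd = 58 - 22 = 36.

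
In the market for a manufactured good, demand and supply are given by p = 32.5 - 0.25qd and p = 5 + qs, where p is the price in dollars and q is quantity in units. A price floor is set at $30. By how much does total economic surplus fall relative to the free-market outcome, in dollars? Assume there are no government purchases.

90

Rearranging demand gives qd = 130 - 4p; rearranging supply gives qs = p - 5. Equilibrium: 130 - 4p = p - 5, so 135 = 5p and p* = 27, q* = 22.
The floor of 30 is above the equilibrium price 27, so it binds.
At p = 30: qd = 130 - 4·30 = 10 and qs = 30 - 5 = 25.
Quantity traded falls to 10. At q = 10 the demand price is (130 - 10)/4 = 30 and the supply price is 5 + 10 = 15.
Deadweight loss = ½ · (30 - 15) · (22 - 10) = ½ · 15 · 12 = 90.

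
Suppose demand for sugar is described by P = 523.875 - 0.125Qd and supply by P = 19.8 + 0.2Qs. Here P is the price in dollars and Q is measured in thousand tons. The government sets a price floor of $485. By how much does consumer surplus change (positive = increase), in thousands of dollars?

-144305

Rearranging demand gives Qd = 4191 - 8P; rearranging supply gives Qs = 5P - 99. Equilibrium: 4191 - 8P = 5P - 99, so 4290 = 13P and P* = 330, Q* = 1551.
Because the floor (485) lies above the market-clearing price, it is binding.
At P = 485: Qd = 4191 - 8·485 = 311 and Qs = 5·485 - 99 = 2326.
Consumer surplus without the control is ½ · (523.875 - 330) · 1551 = 150350.0625.
With the floor, consumers buy 311 units at 485, so CS = ½ · (523.875 - 485) · 311 = 6045.0625.
Change in consumer surplus = 6045.0625 - 150350.0625 = -144305.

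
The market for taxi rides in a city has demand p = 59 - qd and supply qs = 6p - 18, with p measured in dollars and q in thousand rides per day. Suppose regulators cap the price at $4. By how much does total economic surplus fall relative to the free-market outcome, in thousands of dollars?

1029

Rearranging demand gives qd = 59 - p. In a free market, 59 - p = 6p - 18 gives the equilibrium p* = 11, q* = 48.
Since 4 < 11, the ceiling is binding.
At p = 4: qd = 59 - 4 = 55 and qs = 6·4 - 18 = 6.
Quantity traded falls to 6. At q = 6 the demand price is 59 - 6 = 53 and the supply price is (18 + 6)/6 = 4.
Deadweight loss = ½ · (53 - 4) · (48 - 6) = ½ · 49 · 42 = 1029.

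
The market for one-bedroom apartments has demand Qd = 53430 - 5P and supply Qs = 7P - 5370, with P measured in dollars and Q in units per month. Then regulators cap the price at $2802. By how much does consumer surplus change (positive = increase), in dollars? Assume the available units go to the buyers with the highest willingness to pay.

8316052.4

Without the control the market clears where 53430 - 5P = 7P - 5370, i.e. P* = 4900 and Q* = 28930.
Because the ceiling (2802) lies below the market-clearing price, it is binding.
At P = 2802: Qd = 53430 - 5·2802 = 39420 and Qs = 7·2802 - 5370 = 14244.
Consumer surplus without the control is ½ · (10686 - 4900) · 28930 = 83694490.
With the ceiling, 14244 units are sold at 2802 (assume they go to the highest-value buyers). The demand price at Q = 14244 is 7837.2, so CS = ½ · [(10686 - 2802) + (7837.2 - 2802)] · 14244 = 92010542.4.
Change in consumer surplus = 92010542.4 - 83694490 = 8316052.4.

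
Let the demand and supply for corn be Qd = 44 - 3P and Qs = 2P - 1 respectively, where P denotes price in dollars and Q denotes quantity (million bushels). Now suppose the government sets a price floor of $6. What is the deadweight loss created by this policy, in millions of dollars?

0

Setting quantity demanded equal to quantity supplied, 44 - 3P = 2P - 1, gives P* = 9 and Q* = 17.
Since 6 is below P* = 9, the floor does not bind and the free-market outcome prevails.
Since the control does not bind, no trades are prevented and deadweight loss is zero.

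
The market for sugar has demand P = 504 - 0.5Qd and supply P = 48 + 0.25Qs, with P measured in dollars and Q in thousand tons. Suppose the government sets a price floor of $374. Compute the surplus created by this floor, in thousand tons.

1044

Rearranging demand gives Qd = 1008 - 2P; rearranging supply gives Qs = 4P - 192. In a free market, 1008 - 2P = 4P - 192 gives the equilibrium P* = 200, Q* = 608.
Because the floor (374) lies above the market-clearing price, it is binding.
At P = 374: Qd = 1008 - 2·374 = 260 and Qs = 4·374 - 192 = 1304.
Surplus = Qs - Qd = 1304 - 260 = 1044.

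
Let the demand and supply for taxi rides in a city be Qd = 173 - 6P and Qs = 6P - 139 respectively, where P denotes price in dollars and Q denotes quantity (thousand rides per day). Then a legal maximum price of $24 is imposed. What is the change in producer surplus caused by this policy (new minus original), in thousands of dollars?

In a free market, 173 - 6P = 6P - 139 gives the equilibrium P* = 26, Q* = 17.
Because the ceiling (24) lies below the market-clearing price, it is binding.
At P = 24: Qd = 173 - 6·24 = 29 and Qs = 6·24 - 139 = 5.
Producer surplus without the control is ½ · (26 - 139/6) · 17 = 289/12.
With the ceiling, producers sell 5 units at 24, so PS = ½ · (24 - 139/6) · 5 = 25/12.
Change in producer surplus = 25/12 - 289/12 = -22.

-22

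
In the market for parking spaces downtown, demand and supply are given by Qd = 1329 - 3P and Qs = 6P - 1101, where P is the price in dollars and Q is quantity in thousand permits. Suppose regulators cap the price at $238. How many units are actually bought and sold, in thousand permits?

In a free market, 1329 - 3P = 6P - 1101 gives the equilibrium P* = 270, Q* = 519.
Since 238 < 270, the ceiling is binding.
At P = 238: Qd = 1329 - 3·238 = 615 and Qs = 6·238 - 1101 = 327.
The quantity actually transacted is the short side, supply: 327.

327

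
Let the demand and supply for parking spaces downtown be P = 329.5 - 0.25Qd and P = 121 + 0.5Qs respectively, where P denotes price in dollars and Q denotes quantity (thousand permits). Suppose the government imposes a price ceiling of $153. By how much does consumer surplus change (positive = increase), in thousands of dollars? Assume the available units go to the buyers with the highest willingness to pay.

Rearranging demand gives Qd = 1318 - 4P; rearranging supply gives Qs = 2P - 242. In a free market, 1318 - 4P = 2P - 242 gives the equilibrium P* = 260, Q* = 278.
Since 153 < 260, the ceiling is binding.
At P = 153: Qd = 1318 - 4·153 = 706 and Qs = 2·153 - 242 = 64.
Consumer surplus without the control is ½ · (329.5 - 260) · 278 = 9660.5.
With the ceiling, 64 units are sold at 153 (assume they go to the highest-value buyers). The demand price at Q = 64 is 313.5, so CS = ½ · [(329.5 - 153) + (313.5 - 153)] · 64 = 10784.
Change in consumer surplus = 10784 - 9660.5 = 1123.5.

1123.5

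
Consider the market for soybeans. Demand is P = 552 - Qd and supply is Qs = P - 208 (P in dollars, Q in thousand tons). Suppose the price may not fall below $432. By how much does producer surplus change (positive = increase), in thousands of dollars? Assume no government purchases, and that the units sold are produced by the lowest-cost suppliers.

Rearranging demand gives Qd = 552 - P. In a free market, 552 - P = P - 208 gives the equilibrium P* = 380, Q* = 172.
Because the floor (432) lies above the market-clearing price, it is binding.
At P = 432: Qd = 552 - 432 = 120 and Qs = 432 - 208 = 224.
Producer surplus without the control is ½ · (380 - 208) · 172 = 14792.
With the floor, 120 units are sold at 432. The supply price at Q = 120 is 328, so PS = ½ · [(432 - 208) + (432 - 328)] · 120 = 19680.
Change in producer surplus = 19680 - 14792 = 4888.

4888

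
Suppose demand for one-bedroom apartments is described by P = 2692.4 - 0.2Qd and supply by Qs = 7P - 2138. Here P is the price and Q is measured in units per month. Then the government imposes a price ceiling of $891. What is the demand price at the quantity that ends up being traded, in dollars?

1872.6

Rearranging demand gives Qd = 13462 - 5P. In a free market, 13462 - 5P = 7P - 2138 gives the equilibrium P* = 1300, Q* = 6962.
Because the ceiling (891) lies below the market-clearing price, it is binding.
At P = 891: Qd = 13462 - 5·891 = 9007 and Qs = 7·891 - 2138 = 4099.
Only 4099 units reach the market. On the demand curve, the marginal buyer's willingness to pay at Q = 4099 is (13462 - 4099)/5 = 1872.6.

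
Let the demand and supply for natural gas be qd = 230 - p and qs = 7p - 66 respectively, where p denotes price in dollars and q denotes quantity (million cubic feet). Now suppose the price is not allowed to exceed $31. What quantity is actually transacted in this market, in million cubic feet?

151

In a free market, 230 - p = 7p - 66 gives the equilibrium p* = 37, q* = 193.
The ceiling of 31 is below the equilibrium price 37, so it binds.
At p = 31: qd = 230 - 31 = 199 and qs = 7·31 - 66 = 151.
The quantity actually transacted is the short side, supply: 151.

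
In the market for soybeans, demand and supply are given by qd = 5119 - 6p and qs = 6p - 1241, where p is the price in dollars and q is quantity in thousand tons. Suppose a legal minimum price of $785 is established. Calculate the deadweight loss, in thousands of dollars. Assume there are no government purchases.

Setting quantity demanded equal to quantity supplied, 5119 - 6p = 6p - 1241, gives p* = 530 and q* = 1939.
Since 785 > 530, the floor is binding.
At p = 785: qd = 5119 - 6·785 = 409 and qs = 6·785 - 1241 = 3469.
Quantity traded falls to 409. At q = 409 the demand price is (5119 - 409)/6 = 785 and the supply price is (1241 + 409)/6 = 275.
Deadweight loss = ½ · (785 - 275) · (1939 - 409) = ½ · 510 · 1530 = 390150.

390150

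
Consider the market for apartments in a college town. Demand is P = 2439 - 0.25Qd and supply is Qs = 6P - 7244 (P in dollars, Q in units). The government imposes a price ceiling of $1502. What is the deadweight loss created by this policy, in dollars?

Rearranging demand gives Qd = 9756 - 4P. Equilibrium: 9756 - 4P = 6P - 7244, so 17000 = 10P and P* = 1700, Q* = 2956.
The ceiling of 1502 is below the equilibrium price 1700, so it binds.
At P = 1502: Qd = 9756 - 4·1502 = 3748 and Qs = 6·1502 - 7244 = 1768.
Quantity traded falls to 1768. At Q = 1768 the demand price is (9756 - 1768)/4 = 1997 and the supply price is (7244 + 1768)/6 = 1502.
Deadweight loss = ½ · (1997 - 1502) · (2956 - 1768) = ½ · 495 · 1188 = 294030.

294030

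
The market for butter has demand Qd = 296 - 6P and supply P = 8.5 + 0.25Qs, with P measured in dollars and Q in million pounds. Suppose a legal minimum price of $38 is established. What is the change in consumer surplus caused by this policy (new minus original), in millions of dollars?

-415

Rearranging supply gives Qs = 4P - 34. Without the control the market clears where 296 - 6P = 4P - 34, i.e. P* = 33 and Q* = 98.
Because the floor (38) lies above the market-clearing price, it is binding.
At P = 38: Qd = 296 - 6·38 = 68 and Qs = 4·38 - 34 = 118.
Consumer surplus without the control is ½ · (148/3 - 33) · 98 = 2401/3.
With the floor, consumers buy 68 units at 38, so CS = ½ · (148/3 - 38) · 68 = 1156/3.
Change in consumer surplus = 1156/3 - 2401/3 = -415.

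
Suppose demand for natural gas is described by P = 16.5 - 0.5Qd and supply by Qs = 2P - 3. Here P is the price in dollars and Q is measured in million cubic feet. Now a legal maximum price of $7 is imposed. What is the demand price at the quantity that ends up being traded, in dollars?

11

Rearranging demand gives Qd = 33 - 2P. In a free market, 33 - 2P = 2P - 3 gives the equilibrium P* = 9, Q* = 15.
The ceiling of 7 is below the equilibrium price 9, so it binds.
At P = 7: Qd = 33 - 2·7 = 19 and Qs = 2·7 - 3 = 11.
Only 11 units reach the market. On the demand curve, the marginal buyer's willingness to pay at Q = 11 is (33 - 11)/2 = 11.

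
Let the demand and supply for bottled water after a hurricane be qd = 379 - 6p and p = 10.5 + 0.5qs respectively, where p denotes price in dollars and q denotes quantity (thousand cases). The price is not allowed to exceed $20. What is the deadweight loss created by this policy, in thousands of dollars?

Rearranging supply gives qs = 2p - 21. Setting quantity demanded equal to quantity supplied, 379 - 6p = 2p - 21, gives p* = 50 and q* = 79.
The ceiling of 20 is below the equilibrium price 50, so it binds.
At p = 20: qd = 379 - 6·20 = 259 and qs = 2·20 - 21 = 19.
Quantity traded falls to 19. At q = 19 the demand price is (379 - 19)/6 = 60 and the supply price is (21 + 19)/2 = 20.
Deadweight loss = ½ · (60 - 20) · (79 - 19) = ½ · 40 · 60 = 1200.

1200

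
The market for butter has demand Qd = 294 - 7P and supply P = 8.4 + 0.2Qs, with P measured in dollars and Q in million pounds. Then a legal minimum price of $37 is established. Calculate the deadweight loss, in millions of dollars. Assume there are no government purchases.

680.4

Rearranging supply gives Qs = 5P - 42. Setting quantity demanded equal to quantity supplied, 294 - 7P = 5P - 42, gives P* = 28 and Q* = 98.
Because the floor (37) lies above the market-clearing price, it is binding.
At P = 37: Qd = 294 - 7·37 = 35 and Qs = 5·37 - 42 = 143.
Quantity traded falls to 35. At Q = 35 the demand price is (294 - 35)/7 = 37 and the supply price is (42 + 35)/5 = 15.4.
Deadweight loss = ½ · (37 - 15.4) · (98 - 35) = ½ · 21.6 · 63 = 680.4.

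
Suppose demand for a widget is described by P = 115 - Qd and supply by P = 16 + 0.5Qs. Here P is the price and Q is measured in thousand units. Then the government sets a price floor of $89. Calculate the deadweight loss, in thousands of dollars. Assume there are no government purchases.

Rearranging demand gives Qd = 115 - P; rearranging supply gives Qs = 2P - 32. In a free market, 115 - P = 2P - 32 gives the equilibrium P* = 49, Q* = 66.
Since 89 > 49, the floor is binding.
At P = 89: Qd = 115 - 89 = 26 and Qs = 2·89 - 32 = 146.
Quantity traded falls to 26. At Q = 26 the demand price is 115 - 26 = 89 and the supply price is (32 + 26)/2 = 29.
Deadweight loss = ½ · (89 - 29) · (66 - 26) = ½ · 60 · 40 = 1200.

1200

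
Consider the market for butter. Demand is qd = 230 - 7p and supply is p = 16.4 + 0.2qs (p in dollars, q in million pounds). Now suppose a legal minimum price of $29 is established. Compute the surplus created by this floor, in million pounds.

Rearranging supply gives qs = 5p - 82. In a free market, 230 - 7p = 5p - 82 gives the equilibrium p* = 26, q* = 48.
The floor of 29 is above the equilibrium price 26, so it binds.
At p = 29: qd = 230 - 7·29 = 27 and qs = 5·29 - 82 = 63.
Surplus = qs - qd = 63 - 27 = 36.

36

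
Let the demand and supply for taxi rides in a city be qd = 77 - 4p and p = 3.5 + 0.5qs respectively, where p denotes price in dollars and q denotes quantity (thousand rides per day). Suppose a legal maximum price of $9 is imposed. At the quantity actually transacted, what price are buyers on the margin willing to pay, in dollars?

Rearranging supply gives qs = 2p - 7. Setting quantity demanded equal to quantity supplied, 77 - 4p = 2p - 7, gives p* = 14 and q* = 21.
The ceiling of 9 is below the equilibrium price 14, so it binds.
At p = 9: qd = 77 - 4·9 = 41 and qs = 2·9 - 7 = 11.
Only 11 units reach the market. On the demand curve, the marginal buyer's willingness to pay at q = 11 is (77 - 11)/4 = 16.5.

16.5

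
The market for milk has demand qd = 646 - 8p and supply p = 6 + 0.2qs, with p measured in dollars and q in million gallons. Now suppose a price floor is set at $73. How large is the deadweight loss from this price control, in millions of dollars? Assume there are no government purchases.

4586.4

Rearranging supply gives qs = 5p - 30. Without the control the market clears where 646 - 8p = 5p - 30, i.e. p* = 52 and q* = 230.
The floor of 73 is above the equilibrium price 52, so it binds.
At p = 73: qd = 646 - 8·73 = 62 and qs = 5·73 - 30 = 335.
Quantity traded falls to 62. At q = 62 the demand price is (646 - 62)/8 = 73 and the supply price is (30 + 62)/5 = 18.4.
Deadweight loss = ½ · (73 - 18.4) · (230 - 62) = ½ · 54.6 · 168 = 4586.4.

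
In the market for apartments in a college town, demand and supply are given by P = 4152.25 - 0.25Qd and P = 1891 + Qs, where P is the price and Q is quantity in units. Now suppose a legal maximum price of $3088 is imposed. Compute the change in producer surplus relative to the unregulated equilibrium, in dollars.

Rearranging demand gives Qd = 16609 - 4P; rearranging supply gives Qs = P - 1891. Without the control the market clears where 16609 - 4P = P - 1891, i.e. P* = 3700 and Q* = 1809.
Because the ceiling (3088) lies below the market-clearing price, it is binding.
At P = 3088: Qd = 16609 - 4·3088 = 4257 and Qs = 3088 - 1891 = 1197.
Producer surplus without the control is ½ · (3700 - 1891) · 1809 = 1636240.5.
With the ceiling, producers sell 1197 units at 3088, so PS = ½ · (3088 - 1891) · 1197 = 716404.5.
Change in producer surplus = 716404.5 - 1636240.5 = -919836.

-919836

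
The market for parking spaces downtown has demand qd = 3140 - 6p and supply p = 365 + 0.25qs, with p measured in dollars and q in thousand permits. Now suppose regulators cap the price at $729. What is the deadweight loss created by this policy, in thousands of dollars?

Rearranging supply gives qs = 4p - 1460. Setting quantity demanded equal to quantity supplied, 3140 - 6p = 4p - 1460, gives p* = 460 and q* = 380.
Since 729 is above p* = 460, the ceiling does not bind and the free-market outcome prevails.
Since the control does not bind, no trades are prevented and deadweight loss is zero.

0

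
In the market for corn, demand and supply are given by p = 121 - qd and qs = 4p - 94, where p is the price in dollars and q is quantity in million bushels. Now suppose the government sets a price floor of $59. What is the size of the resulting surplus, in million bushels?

Rearranging demand gives qd = 121 - p. Equilibrium: 121 - p = 4p - 94, so 215 = 5p and p* = 43, q* = 78.
Because the floor (59) lies above the market-clearing price, it is binding.
At p = 59: qd = 121 - 59 = 62 and qs = 4·59 - 94 = 142.
Surplus = qs - qd = 142 - 62 = 80.

80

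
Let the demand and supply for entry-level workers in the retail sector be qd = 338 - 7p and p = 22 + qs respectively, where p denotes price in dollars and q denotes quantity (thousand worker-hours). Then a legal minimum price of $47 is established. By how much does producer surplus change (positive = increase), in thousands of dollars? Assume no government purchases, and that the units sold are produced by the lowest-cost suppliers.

-80

Rearranging supply gives qs = p - 22. In a free market, 338 - 7p = p - 22 gives the equilibrium p* = 45, q* = 23.
Because the floor (47) lies above the market-clearing price, it is binding.
At p = 47: qd = 338 - 7·47 = 9 and qs = 47 - 22 = 25.
Producer surplus without the control is ½ · (45 - 22) · 23 = 264.5.
With the floor, 9 units are sold at 47. The supply price at q = 9 is 31, so PS = ½ · [(47 - 22) + (47 - 31)] · 9 = 184.5.
Change in producer surplus = 184.5 - 264.5 = -80.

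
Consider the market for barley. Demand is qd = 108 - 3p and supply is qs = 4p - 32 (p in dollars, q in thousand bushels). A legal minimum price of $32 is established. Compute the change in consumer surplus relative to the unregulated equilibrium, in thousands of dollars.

Equilibrium: 108 - 3p = 4p - 32, so 140 = 7p and p* = 20, q* = 48.
Because the floor (32) lies above the market-clearing price, it is binding.
At p = 32: qd = 108 - 3·32 = 12 and qs = 4·32 - 32 = 96.
Consumer surplus without the control is ½ · (36 - 20) · 48 = 384.
With the floor, consumers buy 12 units at 32, so CS = ½ · (36 - 32) · 12 = 24.
Change in consumer surplus = 24 - 384 = -360.

-360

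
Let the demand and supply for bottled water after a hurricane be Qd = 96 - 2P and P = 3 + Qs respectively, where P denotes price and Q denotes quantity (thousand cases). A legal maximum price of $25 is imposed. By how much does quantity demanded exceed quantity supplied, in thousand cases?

24

Rearranging supply gives Qs = P - 3. Setting quantity demanded equal to quantity supplied, 96 - 2P = P - 3, gives P* = 33 and Q* = 30.
The ceiling of 25 is below the equilibrium price 33, so it binds.
At P = 25: Qd = 96 - 2·25 = 46 and Qs = 25 - 3 = 22.
Shortage = Qd - Qs = 46 - 22 = 24.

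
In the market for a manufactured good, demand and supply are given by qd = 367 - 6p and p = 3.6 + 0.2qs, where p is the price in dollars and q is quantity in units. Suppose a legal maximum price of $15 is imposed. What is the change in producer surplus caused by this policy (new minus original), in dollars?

-2140

Rearranging supply gives qs = 5p - 18. Setting quantity demanded equal to quantity supplied, 367 - 6p = 5p - 18, gives p* = 35 and q* = 157.
The ceiling of 15 is below the equilibrium price 35, so it binds.
At p = 15: qd = 367 - 6·15 = 277 and qs = 5·15 - 18 = 57.
Producer surplus without the control is ½ · (35 - 3.6) · 157 = 2464.9.
With the ceiling, producers sell 57 units at 15, so PS = ½ · (15 - 3.6) · 57 = 324.9.
Change in producer surplus = 324.9 - 2464.9 = -2140.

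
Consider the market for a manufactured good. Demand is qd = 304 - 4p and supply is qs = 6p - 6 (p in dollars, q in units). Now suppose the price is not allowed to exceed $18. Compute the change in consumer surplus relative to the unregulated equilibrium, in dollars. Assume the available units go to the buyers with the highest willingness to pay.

Without the control the market clears where 304 - 4p = 6p - 6, i.e. p* = 31 and q* = 180.
The ceiling of 18 is below the equilibrium price 31, so it binds.
At p = 18: qd = 304 - 4·18 = 232 and qs = 6·18 - 6 = 102.
Consumer surplus without the control is ½ · (76 - 31) · 180 = 4050.
With the ceiling, 102 units are sold at 18 (assume they go to the highest-value buyers). The demand price at q = 102 is 50.5, so CS = ½ · [(76 - 18) + (50.5 - 18)] · 102 = 4615.5.
Change in consumer surplus = 4615.5 - 4050 = 565.5.

565.5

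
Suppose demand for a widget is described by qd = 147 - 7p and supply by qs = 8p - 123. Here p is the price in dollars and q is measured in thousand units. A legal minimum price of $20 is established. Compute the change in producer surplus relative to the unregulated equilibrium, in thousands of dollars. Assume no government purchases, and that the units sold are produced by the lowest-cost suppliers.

1.75

In a free market, 147 - 7p = 8p - 123 gives the equilibrium p* = 18, q* = 21.
The floor of 20 is above the equilibrium price 18, so it binds.
At p = 20: qd = 147 - 7·20 = 7 and qs = 8·20 - 123 = 37.
Producer surplus without the control is ½ · (18 - 15.375) · 21 = 27.5625.
With the floor, 7 units are sold at 20. The supply price at q = 7 is 16.25, so PS = ½ · [(20 - 15.375) + (20 - 16.25)] · 7 = 29.3125.
Change in producer surplus = 29.3125 - 27.5625 = 1.75.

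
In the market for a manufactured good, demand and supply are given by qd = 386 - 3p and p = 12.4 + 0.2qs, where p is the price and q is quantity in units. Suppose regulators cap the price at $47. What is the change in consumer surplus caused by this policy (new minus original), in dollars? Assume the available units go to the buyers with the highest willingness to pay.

1219.5

Rearranging supply gives qs = 5p - 62. Equilibrium: 386 - 3p = 5p - 62, so 448 = 8p and p* = 56, q* = 218.
The ceiling of 47 is below the equilibrium price 56, so it binds.
At p = 47: qd = 386 - 3·47 = 245 and qs = 5·47 - 62 = 173.
Consumer surplus without the control is ½ · (386/3 - 56) · 218 = 23762/3.
With the ceiling, 173 units are sold at 47 (assume they go to the highest-value buyers). The demand price at q = 173 is 71, so CS = ½ · [(386/3 - 47) + (71 - 47)] · 173 = 54841/6.
Change in consumer surplus = 54841/6 - 23762/3 = 1219.5.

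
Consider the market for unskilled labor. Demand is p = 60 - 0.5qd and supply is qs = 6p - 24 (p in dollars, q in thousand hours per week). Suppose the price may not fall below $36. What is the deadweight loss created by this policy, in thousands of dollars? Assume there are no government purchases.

432

Rearranging demand gives qd = 120 - 2p. Without the control the market clears where 120 - 2p = 6p - 24, i.e. p* = 18 and q* = 84.
Because the floor (36) lies above the market-clearing price, it is binding.
At p = 36: qd = 120 - 2·36 = 48 and qs = 6·36 - 24 = 192.
Quantity traded falls to 48. At q = 48 the demand price is (120 - 48)/2 = 36 and the supply price is (24 + 48)/6 = 12.
Deadweight loss = ½ · (36 - 12) · (84 - 48) = ½ · 24 · 36 = 432.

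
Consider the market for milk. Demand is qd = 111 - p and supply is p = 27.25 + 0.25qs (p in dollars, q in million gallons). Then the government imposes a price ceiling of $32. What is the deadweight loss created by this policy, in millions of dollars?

1440

Rearranging supply gives qs = 4p - 109. Equilibrium: 111 - p = 4p - 109, so 220 = 5p and p* = 44, q* = 67.
Because the ceiling (32) lies below the market-clearing price, it is binding.
At p = 32: qd = 111 - 32 = 79 and qs = 4·32 - 109 = 19.
Quantity traded falls to 19. At q = 19 the demand price is 111 - 19 = 92 and the supply price is (109 + 19)/4 = 32.
Deadweight loss = ½ · (92 - 32) · (67 - 19) = ½ · 60 · 48 = 1440.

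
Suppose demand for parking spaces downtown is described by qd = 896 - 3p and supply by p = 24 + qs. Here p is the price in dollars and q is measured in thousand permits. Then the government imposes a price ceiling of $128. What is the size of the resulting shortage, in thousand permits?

Rearranging supply gives qs = p - 24. In a free market, 896 - 3p = p - 24 gives the equilibrium p* = 230, q* = 206.
Since 128 < 230, the ceiling is binding.
At p = 128: qd = 896 - 3·128 = 512 and qs = 128 - 24 = 104.
Shortage = qd - qs = 512 - 104 = 408.

408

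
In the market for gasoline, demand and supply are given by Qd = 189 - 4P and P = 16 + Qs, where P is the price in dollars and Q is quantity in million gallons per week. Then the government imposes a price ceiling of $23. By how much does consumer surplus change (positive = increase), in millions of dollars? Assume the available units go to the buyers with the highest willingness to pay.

Rearranging supply gives Qs = P - 16. Equilibrium: 189 - 4P = P - 16, so 205 = 5P and P* = 41, Q* = 25.
Because the ceiling (23) lies below the market-clearing price, it is binding.
At P = 23: Qd = 189 - 4·23 = 97 and Qs = 23 - 16 = 7.
Consumer surplus without the control is ½ · (47.25 - 41) · 25 = 78.125.
With the ceiling, 7 units are sold at 23 (assume they go to the highest-value buyers). The demand price at Q = 7 is 45.5, so CS = ½ · [(47.25 - 23) + (45.5 - 23)] · 7 = 163.625.
Change in consumer surplus = 163.625 - 78.125 = 85.5.

85.5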